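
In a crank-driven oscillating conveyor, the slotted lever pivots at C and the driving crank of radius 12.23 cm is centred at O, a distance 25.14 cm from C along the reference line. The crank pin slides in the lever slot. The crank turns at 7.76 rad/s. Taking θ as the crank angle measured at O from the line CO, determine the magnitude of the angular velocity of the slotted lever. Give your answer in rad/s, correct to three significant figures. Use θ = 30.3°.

ω = 7.76 rad/s
Crank pin A relative to C: A = (d + r cosθ, r sinθ); lever angle φ = atan2(r sinθ, d + r cosθ).
Differentiating tanφ: φ̇ = rω(d cosθ + r)/(d² + r² + 2dr cosθ).
d² + r² + 2dr cosθ = |CA|² = 0.131252 m²;  d cosθ + r = +0.33936 m.
|ω_lever| = |0.1223·7.76·+0.33936| / 0.131252 = 2.4538 rad/s.

2.45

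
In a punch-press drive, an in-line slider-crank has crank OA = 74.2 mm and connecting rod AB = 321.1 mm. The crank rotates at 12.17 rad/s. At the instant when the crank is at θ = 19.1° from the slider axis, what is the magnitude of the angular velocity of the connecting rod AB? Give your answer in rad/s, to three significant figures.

ω = 12.17 rad/s
The rod makes angle φ with the slider axis where L sinφ = r sinθ; differentiating, L cosφ·φ̇ = r ω cosθ.
L cosφ = √(L² − r² sin²θ) = 0.32018 m.
|ω_rod| = r ω |cosθ| / √(L² − r² sin²θ) = 0.0742·12.17·0.94495/0.32018 = 2.6651 rad/s.

2.67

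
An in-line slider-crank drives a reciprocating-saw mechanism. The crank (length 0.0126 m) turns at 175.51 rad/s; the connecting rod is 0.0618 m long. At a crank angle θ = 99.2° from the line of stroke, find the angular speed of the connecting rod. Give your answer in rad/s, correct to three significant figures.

ω = 175.5 rad/s
The rod makes angle φ with the slider axis where L sinφ = r sinθ; differentiating, L cosφ·φ̇ = r ω cosθ.
L cosφ = √(L² − r² sin²θ) = 0.060535 m.
|ω_rod| = r ω |cosθ| / √(L² − r² sin²θ) = 0.0126·175.5·0.15988/0.060535 = 5.8406 rad/s.

5.84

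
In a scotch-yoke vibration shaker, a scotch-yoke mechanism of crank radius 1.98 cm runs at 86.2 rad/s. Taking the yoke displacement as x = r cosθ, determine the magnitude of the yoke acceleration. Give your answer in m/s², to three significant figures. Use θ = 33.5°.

123

ω = 86.2 rad/s
x = r cosθ ⇒ ẍ = −rω² cosθ (ω constant).
|a| = rω²|cosθ| = 0.0198·(86.2)²·|cos 33.5°| = 122.68 m/s².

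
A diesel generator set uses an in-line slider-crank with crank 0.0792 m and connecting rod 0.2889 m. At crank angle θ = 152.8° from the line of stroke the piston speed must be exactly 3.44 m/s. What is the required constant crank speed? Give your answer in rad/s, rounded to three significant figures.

126

For an in-line slider-crank, |v_piston| = rω|sinθ|·[1 + r cosθ/√(L² − r² sin²θ)].
With r = 0.0792 m, L = 0.2889 m, θ = 152.8°: the bracketed kinematic factor |dx/dθ| = 0.027305 m.
ω = v/|dx/dθ| = 3.44/0.027305 = 125.98 rad/s.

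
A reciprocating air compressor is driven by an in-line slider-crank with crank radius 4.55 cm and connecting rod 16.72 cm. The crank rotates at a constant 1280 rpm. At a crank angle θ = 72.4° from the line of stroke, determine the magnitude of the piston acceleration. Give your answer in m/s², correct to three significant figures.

60.5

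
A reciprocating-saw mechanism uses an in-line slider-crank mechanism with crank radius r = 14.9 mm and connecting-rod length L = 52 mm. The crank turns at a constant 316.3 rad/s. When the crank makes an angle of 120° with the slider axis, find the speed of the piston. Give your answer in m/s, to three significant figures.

3.48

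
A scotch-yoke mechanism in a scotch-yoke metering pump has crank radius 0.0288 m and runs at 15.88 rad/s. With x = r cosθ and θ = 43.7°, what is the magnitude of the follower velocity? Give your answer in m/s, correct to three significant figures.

0.316

ω = 15.88 rad/s
x = r cosθ ⇒ ẋ = −rω sinθ.
|v| = rω|sinθ| = 0.0288·15.88·|sin 43.7°| = 0.31597 m/s.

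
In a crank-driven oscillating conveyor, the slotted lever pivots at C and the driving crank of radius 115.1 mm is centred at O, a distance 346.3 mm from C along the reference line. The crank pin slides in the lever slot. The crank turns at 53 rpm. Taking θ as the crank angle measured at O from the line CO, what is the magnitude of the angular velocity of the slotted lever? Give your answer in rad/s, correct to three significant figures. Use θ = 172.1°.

2.69

ω = 5.55 rad/s (from 53 rpm).
Crank pin A relative to C: A = (d + r cosθ, r sinθ); lever angle φ = atan2(r sinθ, d + r cosθ).
Differentiating tanφ: φ̇ = rω(d cosθ + r)/(d² + r² + 2dr cosθ).
d² + r² + 2dr cosθ = |CA|² = 0.05421 m²;  d cosθ + r = -0.22791 m.
|ω_lever| = |0.1151·5.55·-0.22791| / 0.05421 = 2.6858 rad/s.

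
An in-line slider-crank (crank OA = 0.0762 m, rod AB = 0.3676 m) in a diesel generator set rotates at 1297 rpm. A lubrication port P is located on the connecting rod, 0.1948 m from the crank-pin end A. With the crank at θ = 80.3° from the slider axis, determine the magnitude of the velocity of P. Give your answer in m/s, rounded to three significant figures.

10.4

ω = 135.8 rad/s.  Crank-pin speed |V_A| = rω = 10.35 m/s, perpendicular to OA.
Rod angle: sinφ = −(r/L) sinθ ⇒ φ = -11.790°; ω_rod = −rω cosθ/√(L²−r²sin²θ) = -4.846 rad/s.
V_P = V_A + ω_rod × AP, with AP = 0.1948 m along the rod.
Components: V_Px = −rω sinθ − a·ω_rod·sinφ = -10.395 m/s;  V_Py = rω cosθ + a·ω_rod·cosφ = +0.81972 m/s.
|V_P| = √(V_Px² + V_Py²) = 10.427 m/s.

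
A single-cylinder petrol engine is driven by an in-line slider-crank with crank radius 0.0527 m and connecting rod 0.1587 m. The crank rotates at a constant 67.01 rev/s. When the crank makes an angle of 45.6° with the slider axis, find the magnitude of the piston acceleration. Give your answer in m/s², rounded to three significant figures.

ω = 2π·67 = 421 rad/s
x(θ) = r cosθ + √(L² − r² sin²θ); with ω constant, a = ω²·d²x/dθ².
d²x/dθ² = −r cosθ − r²(cos2θ)/√u − r⁴ sin²2θ/(4u^{3/2}),  u = L² − r² sin²θ = 0.023768 m².
Substituting r = 0.0527 m, L = 0.1587 m, θ = 45.6°: d²x/dθ² = -0.037021 m.
a = ω²·d²x/dθ² = (421)²·(-0.037021) = -6562.8 m/s²;  |a| = 6562.8 m/s².

6560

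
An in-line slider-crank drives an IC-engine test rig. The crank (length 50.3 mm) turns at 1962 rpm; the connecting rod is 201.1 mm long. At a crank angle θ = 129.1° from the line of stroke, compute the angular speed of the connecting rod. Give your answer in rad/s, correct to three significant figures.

ω = 205.5 rad/s (converted from 1962 rpm).
The rod makes angle φ with the slider axis where L sinφ = r sinθ; differentiating, L cosφ·φ̇ = r ω cosθ.
L cosφ = √(L² − r² sin²θ) = 0.19728 m.
|ω_rod| = r ω |cosθ| / √(L² − r² sin²θ) = 0.0503·205.5·0.63068/0.19728 = 33.039 rad/s.

33.0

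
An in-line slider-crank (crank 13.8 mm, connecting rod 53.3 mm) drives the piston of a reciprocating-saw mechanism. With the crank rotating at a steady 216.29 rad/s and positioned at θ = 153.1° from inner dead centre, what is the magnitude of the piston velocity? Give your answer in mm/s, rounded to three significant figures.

1040

ω = 216.3 rad/s
For an in-line slider-crank, x = r cosθ + √(L² − r² sin²θ), so v = −rω sinθ·[1 + r cosθ/√(L² − r² sin²θ)].
With r = 0.0138 m, L = 0.0533 m, θ = 153.1°: √(L² − r² sin²θ) = 0.052933 m.
v = −0.0138·216.3·0.45243·[1 + 0.0138·-0.89180/0.052933] = -1.0365 m/s.
|v| = 1.0365 m/s = 1036.5 mm/s.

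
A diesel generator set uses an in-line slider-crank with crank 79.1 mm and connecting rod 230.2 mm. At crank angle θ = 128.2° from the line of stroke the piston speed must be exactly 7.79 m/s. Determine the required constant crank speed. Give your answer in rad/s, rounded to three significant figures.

For an in-line slider-crank, |v_piston| = rω|sinθ|·[1 + r cosθ/√(L² − r² sin²θ)].
With r = 0.0791 m, L = 0.2302 m, θ = 128.2°: the bracketed kinematic factor |dx/dθ| = 0.048443 m.
ω = v/|dx/dθ| = 7.79/0.048443 = 160.81 rad/s.

161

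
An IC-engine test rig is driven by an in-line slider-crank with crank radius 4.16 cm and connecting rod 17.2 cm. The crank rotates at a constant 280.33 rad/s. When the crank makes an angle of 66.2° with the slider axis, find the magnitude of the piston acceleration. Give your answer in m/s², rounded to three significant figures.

ω = 280.3 rad/s
x(θ) = r cosθ + √(L² − r² sin²θ); with ω constant, a = ω²·d²x/dθ².
d²x/dθ² = −r cosθ − r²(cos2θ)/√u − r⁴ sin²2θ/(4u^{3/2}),  u = L² − r² sin²θ = 0.0281353 m².
Substituting r = 0.0416 m, L = 0.172 m, θ = 66.2°: d²x/dθ² = -0.0099171 m.
a = ω²·d²x/dθ² = (280.3)²·(-0.0099171) = -779.33 m/s²;  |a| = 779.33 m/s².

779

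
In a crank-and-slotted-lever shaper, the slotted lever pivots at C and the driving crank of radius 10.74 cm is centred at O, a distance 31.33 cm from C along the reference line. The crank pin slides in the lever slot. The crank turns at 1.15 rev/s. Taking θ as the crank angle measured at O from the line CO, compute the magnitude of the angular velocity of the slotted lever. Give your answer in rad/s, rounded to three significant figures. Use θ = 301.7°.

1.46

ω = 7.226 rad/s (from 1.15 rev/s).
Crank pin A relative to C: A = (d + r cosθ, r sinθ); lever angle φ = atan2(r sinθ, d + r cosθ).
Differentiating tanφ: φ̇ = rω(d cosθ + r)/(d² + r² + 2dr cosθ).
d² + r² + 2dr cosθ = |CA|² = 0.145054 m²;  d cosθ + r = +0.27203 m.
|ω_lever| = |0.1074·7.226·+0.27203| / 0.145054 = 1.4554 rad/s.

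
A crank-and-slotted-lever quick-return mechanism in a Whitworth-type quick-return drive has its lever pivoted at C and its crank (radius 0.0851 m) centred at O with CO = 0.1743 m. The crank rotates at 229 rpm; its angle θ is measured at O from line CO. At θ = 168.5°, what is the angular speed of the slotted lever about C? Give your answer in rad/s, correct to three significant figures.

20.5

ω = 23.98 rad/s (from 229 rpm).
Crank pin A relative to C: A = (d + r cosθ, r sinθ); lever angle φ = atan2(r sinθ, d + r cosθ).
Differentiating tanφ: φ̇ = rω(d cosθ + r)/(d² + r² + 2dr cosθ).
d² + r² + 2dr cosθ = |CA|² = 0.00855219 m²;  d cosθ + r = -0.085701 m.
|ω_lever| = |0.0851·23.98·-0.085701| / 0.00855219 = 20.45 rad/s.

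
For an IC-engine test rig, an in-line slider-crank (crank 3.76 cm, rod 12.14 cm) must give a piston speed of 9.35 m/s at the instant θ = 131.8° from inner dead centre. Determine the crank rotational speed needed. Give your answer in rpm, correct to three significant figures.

4040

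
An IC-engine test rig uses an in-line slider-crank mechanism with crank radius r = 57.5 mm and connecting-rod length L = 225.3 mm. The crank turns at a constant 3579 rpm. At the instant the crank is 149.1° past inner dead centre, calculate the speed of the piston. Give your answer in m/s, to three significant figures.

8.62

ω = 2π·3579/60 = 374.8 rad/s
For an in-line slider-crank, x = r cosθ + √(L² − r² sin²θ), so v = −rω sinθ·[1 + r cosθ/√(L² − r² sin²θ)].
With r = 0.0575 m, L = 0.2253 m, θ = 149.1°: √(L² − r² sin²θ) = 0.22336 m.
v = −0.0575·374.8·0.51354·[1 + 0.0575·-0.85806/0.22336] = -8.6224 m/s.
|v| = 8.6224 m/s.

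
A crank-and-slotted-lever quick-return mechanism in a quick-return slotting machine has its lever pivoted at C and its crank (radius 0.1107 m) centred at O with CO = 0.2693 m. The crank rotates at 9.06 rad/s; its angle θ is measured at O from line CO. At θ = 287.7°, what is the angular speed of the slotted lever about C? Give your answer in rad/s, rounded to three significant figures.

1.88

ω = 9.06 rad/s
Crank pin A relative to C: A = (d + r cosθ, r sinθ); lever angle φ = atan2(r sinθ, d + r cosθ).
Differentiating tanφ: φ̇ = rω(d cosθ + r)/(d² + r² + 2dr cosθ).
d² + r² + 2dr cosθ = |CA|² = 0.102904 m²;  d cosθ + r = +0.19258 m.
|ω_lever| = |0.1107·9.06·+0.19258| / 0.102904 = 1.8769 rad/s.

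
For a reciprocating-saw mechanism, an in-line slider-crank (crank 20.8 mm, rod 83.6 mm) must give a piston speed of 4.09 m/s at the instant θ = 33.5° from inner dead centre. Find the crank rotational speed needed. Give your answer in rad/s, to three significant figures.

295

For an in-line slider-crank, |v_piston| = rω|sinθ|·[1 + r cosθ/√(L² − r² sin²θ)].
With r = 0.0208 m, L = 0.0836 m, θ = 33.5°: the bracketed kinematic factor |dx/dθ| = 0.013885 m.
ω = v/|dx/dθ| = 4.09/0.013885 = 294.56 rad/s.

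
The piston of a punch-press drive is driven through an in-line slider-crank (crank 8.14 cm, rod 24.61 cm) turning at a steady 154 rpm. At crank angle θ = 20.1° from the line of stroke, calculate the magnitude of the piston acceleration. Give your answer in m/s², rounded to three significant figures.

ω = 2π·154/60 = 16.13 rad/s
x(θ) = r cosθ + √(L² − r² sin²θ); with ω constant, a = ω²·d²x/dθ².
d²x/dθ² = −r cosθ − r²(cos2θ)/√u − r⁴ sin²2θ/(4u^{3/2}),  u = L² − r² sin²θ = 0.0597827 m².
Substituting r = 0.0814 m, L = 0.2461 m, θ = 20.1°: d²x/dθ² = -0.097454 m.
a = ω²·d²x/dθ² = (16.13)²·(-0.097454) = -25.345 m/s²;  |a| = 25.345 m/s².

25.3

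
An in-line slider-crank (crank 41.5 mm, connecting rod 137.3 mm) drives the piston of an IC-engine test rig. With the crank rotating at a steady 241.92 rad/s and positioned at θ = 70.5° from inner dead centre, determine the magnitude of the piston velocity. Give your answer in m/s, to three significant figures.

ω = 241.9 rad/s
For an in-line slider-crank, x = r cosθ + √(L² − r² sin²θ), so v = −rω sinθ·[1 + r cosθ/√(L² − r² sin²θ)].
With r = 0.0415 m, L = 0.1373 m, θ = 70.5°: √(L² − r² sin²θ) = 0.13161 m.
v = −0.0415·241.9·0.94264·[1 + 0.0415·0.33381/0.13161] = -10.46 m/s.
|v| = 10.46 m/s.

10.5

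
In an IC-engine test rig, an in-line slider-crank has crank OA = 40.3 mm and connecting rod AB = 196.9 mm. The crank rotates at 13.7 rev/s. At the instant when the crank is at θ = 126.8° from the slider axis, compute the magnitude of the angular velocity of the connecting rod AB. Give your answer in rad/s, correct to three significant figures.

10.7

ω = 86.08 rad/s (converted from 13.7 rev/s).
The rod makes angle φ with the slider axis where L sinφ = r sinθ; differentiating, L cosφ·φ̇ = r ω cosθ.
L cosφ = √(L² − r² sin²θ) = 0.19424 m.
|ω_rod| = r ω |cosθ| / √(L² − r² sin²θ) = 0.0403·86.08·0.59902/0.19424 = 10.698 rad/s.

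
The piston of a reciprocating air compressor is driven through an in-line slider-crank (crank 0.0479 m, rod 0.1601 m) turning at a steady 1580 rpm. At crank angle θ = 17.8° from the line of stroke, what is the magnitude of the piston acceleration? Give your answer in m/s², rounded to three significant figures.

ω = 2π·1580/60 = 165.5 rad/s
x(θ) = r cosθ + √(L² − r² sin²θ); with ω constant, a = ω²·d²x/dθ².
d²x/dθ² = −r cosθ − r²(cos2θ)/√u − r⁴ sin²2θ/(4u^{3/2}),  u = L² − r² sin²θ = 0.0254176 m².
Substituting r = 0.0479 m, L = 0.1601 m, θ = 17.8°: d²x/dθ² = -0.057419 m.
a = ω²·d²x/dθ² = (165.5)²·(-0.057419) = -1571.9 m/s²;  |a| = 1571.9 m/s².

1570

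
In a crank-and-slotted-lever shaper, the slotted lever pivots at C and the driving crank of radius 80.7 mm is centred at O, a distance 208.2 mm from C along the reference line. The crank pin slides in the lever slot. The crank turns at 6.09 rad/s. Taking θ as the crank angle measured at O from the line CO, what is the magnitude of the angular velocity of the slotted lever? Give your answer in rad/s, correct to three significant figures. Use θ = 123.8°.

0.554

ω = 6.09 rad/s
Crank pin A relative to C: A = (d + r cosθ, r sinθ); lever angle φ = atan2(r sinθ, d + r cosθ).
Differentiating tanφ: φ̇ = rω(d cosθ + r)/(d² + r² + 2dr cosθ).
d² + r² + 2dr cosθ = |CA|² = 0.0311663 m²;  d cosθ + r = -0.035121 m.
|ω_lever| = |0.0807·6.09·-0.035121| / 0.0311663 = 0.55382 rad/s.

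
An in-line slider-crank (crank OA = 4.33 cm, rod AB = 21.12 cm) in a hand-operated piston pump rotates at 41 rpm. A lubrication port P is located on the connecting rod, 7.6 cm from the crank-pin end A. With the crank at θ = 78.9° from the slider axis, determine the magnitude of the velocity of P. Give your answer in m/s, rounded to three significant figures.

ω = 4.294 rad/s.  Crank-pin speed |V_A| = rω = 0.18591 m/s, perpendicular to OA.
Rod angle: sinφ = −(r/L) sinθ ⇒ φ = -11.606°; ω_rod = −rω cosθ/√(L²−r²sin²θ) = -0.173 rad/s.
V_P = V_A + ω_rod × AP, with AP = 0.076 m along the rod.
Components: V_Px = −rω sinθ − a·ω_rod·sinφ = -0.18508 m/s;  V_Py = rω cosθ + a·ω_rod·cosφ = +0.022912 m/s.
|V_P| = √(V_Px² + V_Py²) = 0.18649 m/s.

0.186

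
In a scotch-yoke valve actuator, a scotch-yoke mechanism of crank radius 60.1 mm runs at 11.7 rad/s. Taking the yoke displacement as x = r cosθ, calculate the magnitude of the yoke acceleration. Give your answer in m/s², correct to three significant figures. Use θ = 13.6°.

ω = 11.7 rad/s
x = r cosθ ⇒ ẍ = −rω² cosθ (ω constant).
|a| = rω²|cosθ| = 0.0601·(11.7)²·|cos 13.6°| = 7.9964 m/s².

8.00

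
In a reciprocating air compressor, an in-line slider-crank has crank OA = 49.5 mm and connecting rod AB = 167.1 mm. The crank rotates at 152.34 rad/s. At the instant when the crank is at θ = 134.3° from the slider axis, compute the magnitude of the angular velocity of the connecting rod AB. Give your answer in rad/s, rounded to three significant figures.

32.3

ω = 152.3 rad/s
The rod makes angle φ with the slider axis where L sinφ = r sinθ; differentiating, L cosφ·φ̇ = r ω cosθ.
L cosφ = √(L² − r² sin²θ) = 0.1633 m.
|ω_rod| = r ω |cosθ| / √(L² − r² sin²θ) = 0.0495·152.3·0.69842/0.1633 = 32.251 rad/s.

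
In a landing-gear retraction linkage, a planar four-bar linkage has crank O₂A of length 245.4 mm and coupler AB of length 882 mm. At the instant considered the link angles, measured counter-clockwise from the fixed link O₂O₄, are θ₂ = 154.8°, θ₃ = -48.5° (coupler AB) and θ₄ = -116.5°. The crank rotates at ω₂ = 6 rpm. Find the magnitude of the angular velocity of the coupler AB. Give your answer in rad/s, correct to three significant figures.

ω₂ = 0.6283 rad/s (from 6 rpm).
Differentiating the loop-closure r₂e^{iθ₂}+r₃e^{iθ₃}=r₁+r₄e^{iθ₄} gives r₂ω₂e^{iθ₂}+r₃ω₃e^{iθ₃}=r₄ω₄e^{iθ₄}.
Eliminating the other unknown: ω₃ = r₂ω₂ sin(θ₄−θ₂) / [r₃ sin(θ₃−θ₄)].
Numerator sine = +0.99974; denominator sine = +0.92718.
Result = 0.2454·0.6283·(+0.99974) / (0.882·(+0.92718)) = +0.1885 rad/s; magnitude 0.1885 rad/s.

0.188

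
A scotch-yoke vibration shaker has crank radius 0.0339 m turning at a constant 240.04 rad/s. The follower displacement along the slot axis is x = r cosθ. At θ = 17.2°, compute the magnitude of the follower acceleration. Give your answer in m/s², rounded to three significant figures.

1870

ω = 240 rad/s
x = r cosθ ⇒ ẍ = −rω² cosθ (ω constant).
|a| = rω²|cosθ| = 0.0339·(240)²·|cos 17.2°| = 1865.9 m/s².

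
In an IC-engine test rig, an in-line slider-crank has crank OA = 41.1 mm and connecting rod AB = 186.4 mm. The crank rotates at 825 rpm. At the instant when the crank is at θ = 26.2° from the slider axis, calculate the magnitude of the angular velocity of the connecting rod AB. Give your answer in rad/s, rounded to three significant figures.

ω = 86.39 rad/s (converted from 825 rpm).
The rod makes angle φ with the slider axis where L sinφ = r sinθ; differentiating, L cosφ·φ̇ = r ω cosθ.
L cosφ = √(L² − r² sin²θ) = 0.18551 m.
|ω_rod| = r ω |cosθ| / √(L² − r² sin²θ) = 0.0411·86.39·0.89726/0.18551 = 17.174 rad/s.

17.2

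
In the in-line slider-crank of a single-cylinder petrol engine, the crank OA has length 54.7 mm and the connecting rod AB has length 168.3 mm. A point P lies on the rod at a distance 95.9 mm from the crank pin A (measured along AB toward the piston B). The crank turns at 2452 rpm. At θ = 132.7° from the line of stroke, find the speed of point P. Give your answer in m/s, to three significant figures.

9.88

ω = 256.8 rad/s.  Crank-pin speed |V_A| = rω = 14.045 m/s, perpendicular to OA.
Rod angle: sinφ = −(r/L) sinθ ⇒ φ = -13.819°; ω_rod = −rω cosθ/√(L²−r²sin²θ) = +58.283 rad/s.
V_P = V_A + ω_rod × AP, with AP = 0.0959 m along the rod.
Components: V_Px = −rω sinθ − a·ω_rod·sinφ = -8.9872 m/s;  V_Py = rω cosθ + a·ω_rod·cosφ = -4.0975 m/s.
|V_P| = √(V_Px² + V_Py²) = 9.8772 m/s.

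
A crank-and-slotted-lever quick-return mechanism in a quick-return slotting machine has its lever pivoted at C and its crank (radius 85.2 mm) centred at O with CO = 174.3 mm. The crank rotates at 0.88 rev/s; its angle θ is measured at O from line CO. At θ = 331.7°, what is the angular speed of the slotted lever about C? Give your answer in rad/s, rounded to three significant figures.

ω = 5.529 rad/s (from 0.88 rev/s).
Crank pin A relative to C: A = (d + r cosθ, r sinθ); lever angle φ = atan2(r sinθ, d + r cosθ).
Differentiating tanφ: φ̇ = rω(d cosθ + r)/(d² + r² + 2dr cosθ).
d² + r² + 2dr cosθ = |CA|² = 0.0637903 m²;  d cosθ + r = +0.23867 m.
|ω_lever| = |0.0852·5.529·+0.23867| / 0.0637903 = 1.7625 rad/s.

1.76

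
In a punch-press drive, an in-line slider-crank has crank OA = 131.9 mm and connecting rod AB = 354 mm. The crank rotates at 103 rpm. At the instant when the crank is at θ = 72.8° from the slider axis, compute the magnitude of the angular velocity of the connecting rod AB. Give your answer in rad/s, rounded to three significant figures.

ω = 10.79 rad/s (converted from 103 rpm).
The rod makes angle φ with the slider axis where L sinφ = r sinθ; differentiating, L cosφ·φ̇ = r ω cosθ.
L cosφ = √(L² − r² sin²θ) = 0.33082 m.
|ω_rod| = r ω |cosθ| / √(L² − r² sin²θ) = 0.1319·10.79·0.29571/0.33082 = 1.2717 rad/s.

1.27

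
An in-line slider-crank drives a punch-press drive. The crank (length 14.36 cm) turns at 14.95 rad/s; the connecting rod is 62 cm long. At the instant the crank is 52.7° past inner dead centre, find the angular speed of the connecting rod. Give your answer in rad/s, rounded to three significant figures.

2.13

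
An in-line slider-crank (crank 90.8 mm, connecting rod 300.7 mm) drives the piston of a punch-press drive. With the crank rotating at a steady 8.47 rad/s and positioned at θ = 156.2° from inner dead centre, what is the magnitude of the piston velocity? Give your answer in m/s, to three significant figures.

0.224

ω = 8.47 rad/s
For an in-line slider-crank, x = r cosθ + √(L² − r² sin²θ), so v = −rω sinθ·[1 + r cosθ/√(L² − r² sin²θ)].
With r = 0.0908 m, L = 0.3007 m, θ = 156.2°: √(L² − r² sin²θ) = 0.29846 m.
v = −0.0908·8.47·0.40355·[1 + 0.0908·-0.91496/0.29846] = -0.22397 m/s.
|v| = 0.22397 m/s.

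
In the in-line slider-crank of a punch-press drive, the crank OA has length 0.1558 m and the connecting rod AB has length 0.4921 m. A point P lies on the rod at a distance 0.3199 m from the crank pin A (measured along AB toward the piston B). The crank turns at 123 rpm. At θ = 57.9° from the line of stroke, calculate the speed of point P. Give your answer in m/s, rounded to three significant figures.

1.93

ω = 12.88 rad/s.  Crank-pin speed |V_A| = rω = 2.0068 m/s, perpendicular to OA.
Rod angle: sinφ = −(r/L) sinθ ⇒ φ = -15.557°; ω_rod = −rω cosθ/√(L²−r²sin²θ) = -2.2495 rad/s.
V_P = V_A + ω_rod × AP, with AP = 0.3199 m along the rod.
Components: V_Px = −rω sinθ − a·ω_rod·sinφ = -1.893 m/s;  V_Py = rω cosθ + a·ω_rod·cosφ = +0.37317 m/s.
|V_P| = √(V_Px² + V_Py²) = 1.9294 m/s.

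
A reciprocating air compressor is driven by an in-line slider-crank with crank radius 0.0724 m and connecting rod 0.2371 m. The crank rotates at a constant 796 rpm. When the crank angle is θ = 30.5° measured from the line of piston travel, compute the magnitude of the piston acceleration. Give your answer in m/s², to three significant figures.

ω = 2π·796/60 = 83.36 rad/s
x(θ) = r cosθ + √(L² − r² sin²θ); with ω constant, a = ω²·d²x/dθ².
d²x/dθ² = −r cosθ − r²(cos2θ)/√u − r⁴ sin²2θ/(4u^{3/2}),  u = L² − r² sin²θ = 0.0548662 m².
Substituting r = 0.0724 m, L = 0.2371 m, θ = 30.5°: d²x/dθ² = -0.07364 m.
a = ω²·d²x/dθ² = (83.36)²·(-0.07364) = -511.68 m/s²;  |a| = 511.68 m/s².

512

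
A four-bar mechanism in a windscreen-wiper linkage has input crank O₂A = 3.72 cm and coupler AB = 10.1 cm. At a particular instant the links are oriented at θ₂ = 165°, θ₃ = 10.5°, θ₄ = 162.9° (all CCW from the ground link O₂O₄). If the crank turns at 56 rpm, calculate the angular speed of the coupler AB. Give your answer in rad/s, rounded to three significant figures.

0.171

ω₂ = 5.864 rad/s (from 56 rpm).
Differentiating the loop-closure r₂e^{iθ₂}+r₃e^{iθ₃}=r₁+r₄e^{iθ₄} gives r₂ω₂e^{iθ₂}+r₃ω₃e^{iθ₃}=r₄ω₄e^{iθ₄}.
Eliminating the other unknown: ω₃ = r₂ω₂ sin(θ₄−θ₂) / [r₃ sin(θ₃−θ₄)].
Numerator sine = -0.03664; denominator sine = -0.46330.
Result = 0.0372·5.864·(-0.03664) / (0.101·(-0.46330)) = +0.17084 rad/s; magnitude 0.17084 rad/s.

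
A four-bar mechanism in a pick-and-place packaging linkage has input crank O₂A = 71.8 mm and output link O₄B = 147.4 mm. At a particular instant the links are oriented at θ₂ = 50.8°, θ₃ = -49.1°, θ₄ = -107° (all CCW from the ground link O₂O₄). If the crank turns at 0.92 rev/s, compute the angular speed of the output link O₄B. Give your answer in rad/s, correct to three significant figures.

3.27

ω₂ = 5.781 rad/s (from 0.92 rev/s).
Differentiating the loop-closure r₂e^{iθ₂}+r₃e^{iθ₃}=r₁+r₄e^{iθ₄} gives r₂ω₂e^{iθ₂}+r₃ω₃e^{iθ₃}=r₄ω₄e^{iθ₄}.
Eliminating the other unknown: ω₄ = r₂ω₂ sin(θ₂−θ₃) / [r₄ sin(θ₄−θ₃)].
Numerator sine = +0.98511; denominator sine = -0.84712.
Result = 0.0718·5.781·(+0.98511) / (0.1474·(-0.84712)) = -3.2744 rad/s; magnitude 3.2744 rad/s.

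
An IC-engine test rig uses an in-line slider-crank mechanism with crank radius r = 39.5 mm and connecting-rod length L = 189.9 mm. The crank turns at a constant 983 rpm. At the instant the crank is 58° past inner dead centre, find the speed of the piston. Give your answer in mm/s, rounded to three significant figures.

3830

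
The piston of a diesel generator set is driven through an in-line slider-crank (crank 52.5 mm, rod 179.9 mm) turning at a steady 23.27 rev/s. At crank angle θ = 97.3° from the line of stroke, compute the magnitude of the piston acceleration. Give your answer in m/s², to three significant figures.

ω = 2π·23.3 = 146.2 rad/s
x(θ) = r cosθ + √(L² − r² sin²θ); with ω constant, a = ω²·d²x/dθ².
d²x/dθ² = −r cosθ − r²(cos2θ)/√u − r⁴ sin²2θ/(4u^{3/2}),  u = L² − r² sin²θ = 0.0296523 m².
Substituting r = 0.0525 m, L = 0.1799 m, θ = 97.3°: d²x/dθ² = +0.022137 m.
a = ω²·d²x/dθ² = (146.2)²·(+0.022137) = +473.22 m/s²;  |a| = 473.22 m/s².

473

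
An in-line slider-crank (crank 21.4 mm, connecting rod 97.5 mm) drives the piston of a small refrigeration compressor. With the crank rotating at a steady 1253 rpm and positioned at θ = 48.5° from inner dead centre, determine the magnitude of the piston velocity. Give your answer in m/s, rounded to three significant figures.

2.41

ω = 2π·1253/60 = 131.2 rad/s
For an in-line slider-crank, x = r cosθ + √(L² − r² sin²θ), so v = −rω sinθ·[1 + r cosθ/√(L² − r² sin²θ)].
With r = 0.0214 m, L = 0.0975 m, θ = 48.5°: √(L² − r² sin²θ) = 0.096174 m.
v = −0.0214·131.2·0.74896·[1 + 0.0214·0.66262/0.096174] = -2.4131 m/s.
|v| = 2.4131 m/s.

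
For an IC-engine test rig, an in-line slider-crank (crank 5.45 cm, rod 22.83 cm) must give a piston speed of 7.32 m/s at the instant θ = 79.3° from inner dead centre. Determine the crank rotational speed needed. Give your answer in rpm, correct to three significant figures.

For an in-line slider-crank, |v_piston| = rω|sinθ|·[1 + r cosθ/√(L² − r² sin²θ)].
With r = 0.0545 m, L = 0.2283 m, θ = 79.3°: the bracketed kinematic factor |dx/dθ| = 0.055994 m.
ω = v/|dx/dθ| = 7.32/0.055994 = 130.73 rad/s.
N = 60ω/(2π) = 1248.4 rpm.

1250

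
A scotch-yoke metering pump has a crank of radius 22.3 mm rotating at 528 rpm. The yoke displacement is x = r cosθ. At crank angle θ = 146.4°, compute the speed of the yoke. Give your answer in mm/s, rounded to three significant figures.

682

ω = 55.29 rad/s (from 528 rpm).
x = r cosθ ⇒ ẋ = −rω sinθ.
|v| = rω|sinθ| = 0.0223·55.29·|sin 146.4°| = 0.68234 m/s = 682.34 mm/s.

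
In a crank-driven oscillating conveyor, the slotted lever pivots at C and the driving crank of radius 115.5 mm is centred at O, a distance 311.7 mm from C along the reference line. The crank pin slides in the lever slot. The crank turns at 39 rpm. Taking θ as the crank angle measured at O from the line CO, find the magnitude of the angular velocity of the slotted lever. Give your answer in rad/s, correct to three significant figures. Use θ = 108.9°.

ω = 4.084 rad/s (from 39 rpm).
Crank pin A relative to C: A = (d + r cosθ, r sinθ); lever angle φ = atan2(r sinθ, d + r cosθ).
Differentiating tanφ: φ̇ = rω(d cosθ + r)/(d² + r² + 2dr cosθ).
d² + r² + 2dr cosθ = |CA|² = 0.0871742 m²;  d cosθ + r = +0.014535 m.
|ω_lever| = |0.1155·4.084·+0.014535| / 0.0871742 = 0.07865 rad/s.

0.0787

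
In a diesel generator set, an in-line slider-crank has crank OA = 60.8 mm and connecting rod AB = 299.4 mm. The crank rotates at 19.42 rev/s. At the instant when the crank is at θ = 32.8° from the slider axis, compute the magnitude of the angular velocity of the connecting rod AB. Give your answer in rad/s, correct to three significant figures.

ω = 122 rad/s (converted from 19.42 rev/s).
The rod makes angle φ with the slider axis where L sinφ = r sinθ; differentiating, L cosφ·φ̇ = r ω cosθ.
L cosφ = √(L² − r² sin²θ) = 0.29758 m.
|ω_rod| = r ω |cosθ| / √(L² − r² sin²θ) = 0.0608·122·0.84057/0.29758 = 20.955 rad/s.

21.0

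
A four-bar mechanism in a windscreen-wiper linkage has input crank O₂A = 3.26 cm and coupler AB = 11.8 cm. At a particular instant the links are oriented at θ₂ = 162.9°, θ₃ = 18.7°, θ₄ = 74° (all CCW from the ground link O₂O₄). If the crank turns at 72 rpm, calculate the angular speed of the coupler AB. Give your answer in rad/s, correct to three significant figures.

2.53

ω₂ = 7.54 rad/s (from 72 rpm).
Differentiating the loop-closure r₂e^{iθ₂}+r₃e^{iθ₃}=r₁+r₄e^{iθ₄} gives r₂ω₂e^{iθ₂}+r₃ω₃e^{iθ₃}=r₄ω₄e^{iθ₄}.
Eliminating the other unknown: ω₃ = r₂ω₂ sin(θ₄−θ₂) / [r₃ sin(θ₃−θ₄)].
Numerator sine = -0.99982; denominator sine = -0.82214.
Result = 0.0326·7.54·(-0.99982) / (0.118·(-0.82214)) = +2.5332 rad/s; magnitude 2.5332 rad/s.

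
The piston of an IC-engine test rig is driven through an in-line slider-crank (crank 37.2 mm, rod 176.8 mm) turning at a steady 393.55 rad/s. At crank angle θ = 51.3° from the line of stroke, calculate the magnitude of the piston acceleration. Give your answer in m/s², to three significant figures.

ω = 393.6 rad/s
x(θ) = r cosθ + √(L² − r² sin²θ); with ω constant, a = ω²·d²x/dθ².
d²x/dθ² = −r cosθ − r²(cos2θ)/√u − r⁴ sin²2θ/(4u^{3/2}),  u = L² − r² sin²θ = 0.0304154 m².
Substituting r = 0.0372 m, L = 0.1768 m, θ = 51.3°: d²x/dθ² = -0.021614 m.
a = ω²·d²x/dθ² = (393.6)²·(-0.021614) = -3347.6 m/s²;  |a| = 3347.6 m/s².

3350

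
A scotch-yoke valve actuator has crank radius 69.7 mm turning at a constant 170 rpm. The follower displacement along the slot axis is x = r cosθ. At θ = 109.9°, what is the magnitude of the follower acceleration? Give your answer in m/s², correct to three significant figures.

7.52

ω = 17.8 rad/s (from 170 rpm).
x = r cosθ ⇒ ẍ = −rω² cosθ (ω constant).
|a| = rω²|cosθ| = 0.0697·(17.8)²·|cos 109.9°| = 7.5188 m/s².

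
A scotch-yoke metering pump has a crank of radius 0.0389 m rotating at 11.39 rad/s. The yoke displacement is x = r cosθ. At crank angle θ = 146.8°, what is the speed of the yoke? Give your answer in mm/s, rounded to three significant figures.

243

ω = 11.39 rad/s
x = r cosθ ⇒ ẋ = −rω sinθ.
|v| = rω|sinθ| = 0.0389·11.39·|sin 146.8°| = 0.24261 m/s = 242.61 mm/s.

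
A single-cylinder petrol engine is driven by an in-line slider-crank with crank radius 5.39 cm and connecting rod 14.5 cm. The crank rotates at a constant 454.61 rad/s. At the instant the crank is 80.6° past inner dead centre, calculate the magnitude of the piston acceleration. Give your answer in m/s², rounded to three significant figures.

2380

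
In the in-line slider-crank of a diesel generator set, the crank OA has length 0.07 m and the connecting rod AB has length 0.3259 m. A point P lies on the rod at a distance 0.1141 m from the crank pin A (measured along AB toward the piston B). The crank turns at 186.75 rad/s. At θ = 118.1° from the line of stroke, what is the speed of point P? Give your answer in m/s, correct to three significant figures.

ω = 186.8 rad/s.  Crank-pin speed |V_A| = rω = 13.073 m/s, perpendicular to OA.
Rod angle: sinφ = −(r/L) sinθ ⇒ φ = -10.922°; ω_rod = −rω cosθ/√(L²−r²sin²θ) = +19.242 rad/s.
V_P = V_A + ω_rod × AP, with AP = 0.1141 m along the rod.
Components: V_Px = −rω sinθ − a·ω_rod·sinφ = -11.116 m/s;  V_Py = rω cosθ + a·ω_rod·cosφ = -4.0016 m/s.
|V_P| = √(V_Px² + V_Py²) = 11.814 m/s.

11.8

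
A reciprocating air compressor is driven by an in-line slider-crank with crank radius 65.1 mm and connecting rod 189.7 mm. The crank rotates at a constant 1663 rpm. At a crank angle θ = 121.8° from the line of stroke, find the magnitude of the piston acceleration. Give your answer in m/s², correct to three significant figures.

1340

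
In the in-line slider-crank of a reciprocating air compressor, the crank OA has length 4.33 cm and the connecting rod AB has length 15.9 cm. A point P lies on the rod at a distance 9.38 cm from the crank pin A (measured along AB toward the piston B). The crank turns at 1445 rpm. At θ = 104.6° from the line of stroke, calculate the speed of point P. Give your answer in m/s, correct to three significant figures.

6.11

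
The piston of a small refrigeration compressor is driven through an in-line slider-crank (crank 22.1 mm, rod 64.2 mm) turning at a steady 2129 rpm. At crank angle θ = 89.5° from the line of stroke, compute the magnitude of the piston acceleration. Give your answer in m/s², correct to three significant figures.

ω = 2π·2129/60 = 222.9 rad/s
x(θ) = r cosθ + √(L² − r² sin²θ); with ω constant, a = ω²·d²x/dθ².
d²x/dθ² = −r cosθ − r²(cos2θ)/√u − r⁴ sin²2θ/(4u^{3/2}),  u = L² − r² sin²θ = 0.00363327 m².
Substituting r = 0.0221 m, L = 0.0642 m, θ = 89.5°: d²x/dθ² = +0.0079086 m.
a = ω²·d²x/dθ² = (222.9)²·(+0.0079086) = +393.11 m/s²;  |a| = 393.11 m/s².

393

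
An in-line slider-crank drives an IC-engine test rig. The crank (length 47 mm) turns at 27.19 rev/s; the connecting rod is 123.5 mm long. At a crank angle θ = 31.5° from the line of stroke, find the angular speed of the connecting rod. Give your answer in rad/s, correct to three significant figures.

56.6

ω = 170.8 rad/s (converted from 27.19 rev/s).
The rod makes angle φ with the slider axis where L sinφ = r sinθ; differentiating, L cosφ·φ̇ = r ω cosθ.
L cosφ = √(L² − r² sin²θ) = 0.12103 m.
|ω_rod| = r ω |cosθ| / √(L² − r² sin²θ) = 0.047·170.8·0.85264/0.12103 = 56.565 rad/s.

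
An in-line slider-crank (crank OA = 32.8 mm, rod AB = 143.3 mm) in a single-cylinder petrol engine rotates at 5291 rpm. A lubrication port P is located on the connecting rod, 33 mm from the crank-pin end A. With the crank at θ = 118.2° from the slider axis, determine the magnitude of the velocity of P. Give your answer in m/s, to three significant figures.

17.0

ω = 554.1 rad/s.  Crank-pin speed |V_A| = rω = 18.174 m/s, perpendicular to OA.
Rod angle: sinφ = −(r/L) sinθ ⇒ φ = -11.638°; ω_rod = −rω cosθ/√(L²−r²sin²θ) = +61.188 rad/s.
V_P = V_A + ω_rod × AP, with AP = 0.033 m along the rod.
Components: V_Px = −rω sinθ − a·ω_rod·sinφ = -15.609 m/s;  V_Py = rω cosθ + a·ω_rod·cosφ = -6.6103 m/s.
|V_P| = √(V_Px² + V_Py²) = 16.951 m/s.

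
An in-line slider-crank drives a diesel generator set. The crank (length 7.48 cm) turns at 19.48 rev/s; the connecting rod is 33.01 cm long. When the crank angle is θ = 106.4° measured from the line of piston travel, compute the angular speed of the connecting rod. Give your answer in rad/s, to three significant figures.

8.02

ω = 122.4 rad/s (converted from 19.48 rev/s).
The rod makes angle φ with the slider axis where L sinφ = r sinθ; differentiating, L cosφ·φ̇ = r ω cosθ.
L cosφ = √(L² − r² sin²θ) = 0.32221 m.
|ω_rod| = r ω |cosθ| / √(L² − r² sin²θ) = 0.0748·122.4·0.28234/0.32221 = 8.0225 rad/s.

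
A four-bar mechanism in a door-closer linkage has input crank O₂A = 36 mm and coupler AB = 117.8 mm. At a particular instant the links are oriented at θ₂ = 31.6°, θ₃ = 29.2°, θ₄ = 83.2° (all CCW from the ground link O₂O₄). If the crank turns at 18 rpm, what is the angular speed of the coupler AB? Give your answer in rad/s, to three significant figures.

ω₂ = 1.885 rad/s (from 18 rpm).
Differentiating the loop-closure r₂e^{iθ₂}+r₃e^{iθ₃}=r₁+r₄e^{iθ₄} gives r₂ω₂e^{iθ₂}+r₃ω₃e^{iθ₃}=r₄ω₄e^{iθ₄}.
Eliminating the other unknown: ω₃ = r₂ω₂ sin(θ₄−θ₂) / [r₃ sin(θ₃−θ₄)].
Numerator sine = +0.78369; denominator sine = -0.80902.
Result = 0.036·1.885·(+0.78369) / (0.1178·(-0.80902)) = -0.55802 rad/s; magnitude 0.55802 rad/s.

0.558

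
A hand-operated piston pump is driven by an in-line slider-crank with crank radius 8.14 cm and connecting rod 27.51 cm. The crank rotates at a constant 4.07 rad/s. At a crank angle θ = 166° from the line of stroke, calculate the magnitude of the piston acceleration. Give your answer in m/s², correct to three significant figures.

ω = 4.07 rad/s
x(θ) = r cosθ + √(L² − r² sin²θ); with ω constant, a = ω²·d²x/dθ².
d²x/dθ² = −r cosθ − r²(cos2θ)/√u − r⁴ sin²2θ/(4u^{3/2}),  u = L² − r² sin²θ = 0.0752922 m².
Substituting r = 0.0814 m, L = 0.2751 m, θ = 166°: d²x/dθ² = +0.057544 m.
a = ω²·d²x/dθ² = (4.07)²·(+0.057544) = +0.95321 m/s²;  |a| = 0.95321 m/s².

0.953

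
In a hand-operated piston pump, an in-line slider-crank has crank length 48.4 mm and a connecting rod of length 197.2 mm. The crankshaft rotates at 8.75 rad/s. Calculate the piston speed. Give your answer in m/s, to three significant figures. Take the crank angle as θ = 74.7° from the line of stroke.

0.436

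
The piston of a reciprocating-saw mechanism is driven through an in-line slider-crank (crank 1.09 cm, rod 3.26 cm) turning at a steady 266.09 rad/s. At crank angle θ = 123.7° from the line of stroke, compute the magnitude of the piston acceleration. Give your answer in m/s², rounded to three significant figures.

525

ω = 266.1 rad/s
x(θ) = r cosθ + √(L² − r² sin²θ); with ω constant, a = ω²·d²x/dθ².
d²x/dθ² = −r cosθ − r²(cos2θ)/√u − r⁴ sin²2θ/(4u^{3/2}),  u = L² − r² sin²θ = 0.000980526 m².
Substituting r = 0.0109 m, L = 0.0326 m, θ = 123.7°: d²x/dθ² = +0.0074079 m.
a = ω²·d²x/dθ² = (266.1)²·(+0.0074079) = +524.51 m/s²;  |a| = 524.51 m/s².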